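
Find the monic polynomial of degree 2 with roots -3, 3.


A monic polynomial with roots -3, 3 is:
p(x) = (x + 3)(x - 3)
After multiplying by (x + 3): x + 3
After multiplying by (x - 3): x^2 - 9

x^2 - 9


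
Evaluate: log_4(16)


We need the exponent such that 4^? = 16
4^2 = 16
Therefore log_4(16) = 2

2


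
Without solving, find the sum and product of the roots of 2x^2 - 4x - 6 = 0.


By Vieta's formulas for ax^2 + bx + c = 0:
  Sum of roots = -b/a
  Product of roots = c/a

Here a = 2, b = -4, c = -6
Sum = -(-4)/2 = 2
Product = -6/2 = -3

Sum = 2, Product = -3


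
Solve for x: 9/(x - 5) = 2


Multiply both sides by (x - 5): 9 = 2(x - 5)
Distribute: 9 = 2x - 10
2x = 9 + 10 = 19
x = 19/2

x = 19/2


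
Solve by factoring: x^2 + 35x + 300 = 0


We need two numbers that multiply to 300 and add to 35.
Those numbers are 20 and 15 (since 20 * 15 = 300 and 20 + 15 = 35).
So x^2 + 35x + 300 = (x + 20)(x + 15) = 0
Setting each factor to zero: x = -20 or x = -15

x = -20, x = -15


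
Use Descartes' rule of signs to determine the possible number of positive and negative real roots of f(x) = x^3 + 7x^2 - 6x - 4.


Descartes' rule of signs:

For positive roots, count sign changes in f(x) = x^3 + 7x^2 - 6x - 4:
Signs of coefficients: +, +, -, -
Number of sign changes: 1
Possible positive real roots: 1

For negative roots, examine f(-x) = -x^3 + 7x^2 + 6x - 4:
Signs of coefficients: -, +, +, -
Number of sign changes: 2
Possible negative real roots: 2, 0

Positive roots: 1; Negative roots: 2 or 0


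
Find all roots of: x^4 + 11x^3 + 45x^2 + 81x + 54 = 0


Let p(x) = x^4 + 11x^3 + 45x^2 + 81x + 54. By the rational root theorem (leading coefficient 1), any rational root is an integer divisor of 54: try ±1, ±2, ... in turn.
Test x = 1: value = 192 ≠ 0.
Test x = -1: value = 8 ≠ 0.
Test x = 2: value = 500 ≠ 0.
Test x = -2: value = 0 ✓, so (x + 2) is a factor.
Synthetic division by (x + 2): bring down 1; 1(-2) + 11 = 9; 9(-2) + 45 = 27; 27(-2) + 81 = 27; 27(-2) + 54 = 0 → quotient x^3 + 9x^2 + 27x + 27, remainder 0.
Continue with the quotient x^3 + 9x^2 + 27x + 27 (candidates must divide 27).
Test x = 3: value = 216 ≠ 0.
Test x = -3: value = 0 ✓, so (x + 3) is a factor.
Synthetic division by (x + 3): bring down 1; 1(-3) + 9 = 6; 6(-3) + 27 = 9; 9(-3) + 27 = 0 → quotient x^2 + 6x + 9, remainder 0.
Solve the quadratic x^2 + 6x + 9 = 0: discriminant = 6^2 - 4(1)(9) = 36 - 36 = 0.
Discriminant = 0, so a double root: x = -6/2 = -3.
Collecting all roots found:

x = -3 (multiplicity 3), x = -2


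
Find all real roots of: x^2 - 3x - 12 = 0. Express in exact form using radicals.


Using the quadratic formula: x = (-b ± sqrt(b^2 - 4ac)) / (2a)
Here a = 1, b = -3, c = -12
Discriminant = b^2 - 4ac = (-3)^2 - 4(1)(-12) = 9 + 48 = 57
Since discriminant = 57 > 0, there are two real roots.
x = (3 ± sqrt(57)) / 2
Numerically: x ≈ 5.2749 or x ≈ -2.2749

x = (3 + sqrt(57)) / 2 or x = (3 - sqrt(57)) / 2


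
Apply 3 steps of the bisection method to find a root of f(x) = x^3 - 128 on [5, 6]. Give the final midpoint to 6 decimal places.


f(x) = x^3 - 128
f(5) = -3 < 0
f(6) = 88 > 0

Step 1: midpoint = (5.000000 + 6.000000)/2 = 5.500000
  f(5.500000) = 38.375000
  f(mid) > 0, so root is in [5.000000, 5.500000]

Step 2: midpoint = (5.000000 + 5.500000)/2 = 5.250000
  f(5.250000) = 16.703125
  f(mid) > 0, so root is in [5.000000, 5.250000]

Step 3: midpoint = (5.000000 + 5.250000)/2 = 5.125000
  f(5.125000) = 6.611328
  f(mid) > 0, so root is in [5.000000, 5.125000]

midpoint = 5.125000


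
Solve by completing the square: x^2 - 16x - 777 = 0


Start: x^2 - 16x - 777 = 0
Move constant: x^2 - 16x = 777
Half of -16 is -8, squared is 64
Add 64 to both sides: x^2 - 16x + 64 = 841
(x - 8)^2 = 841
x - 8 = ±29
x = 8 + 29 = 37 or x = 8 - 29 = -21

x = -21, x = 37


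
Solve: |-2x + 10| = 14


An absolute value equation |expr| = 14 gives two cases:
Case 1: -2x + 10 = 14
  -2x = 4, so x = -2
Case 2: -2x + 10 = -14
  -2x = -24, so x = 12

x = -2, x = 12


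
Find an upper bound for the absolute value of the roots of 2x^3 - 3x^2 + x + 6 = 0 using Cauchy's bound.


Cauchy's bound: all roots r satisfy |r| <= 1 + max(|a_i/a_n|) for i = 0,...,n-1
where a_n is the leading coefficient.

Coefficients: [2, -3, 1, 6]
Leading coefficient a_n = 2
Ratios |a_i/a_n|: 3/2, 1/2, 3
Maximum ratio: 3
Cauchy's bound: |r| <= 1 + 3 = 4

Upper bound = 4


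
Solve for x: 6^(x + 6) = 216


Express both sides with the same base.
216 = 6^3
Since the bases match, equate exponents: x + 6 = 3
So x = 3 - (6) = -3

x = -3


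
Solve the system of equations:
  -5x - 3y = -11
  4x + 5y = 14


Using Cramer's rule:
Determinant D = (-5)(5) - (4)(-3) = -25 + 12 = -13
Dx = (-11)(5) - (14)(-3) = -55 + 42 = -13
Dy = (-5)(14) - (4)(-11) = -70 + 44 = -26
x = Dx/D = -13/-13 = 1
y = Dy/D = -26/-13 = 2

x = 1, y = 2


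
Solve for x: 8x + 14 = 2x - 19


Starting with: 8x + 14 = 2x - 19
Move all x terms to left: (8 - 2)x = -19 - 14
Simplify: 6x = -33
Divide both sides by 6: x = -11/2

x = -11/2


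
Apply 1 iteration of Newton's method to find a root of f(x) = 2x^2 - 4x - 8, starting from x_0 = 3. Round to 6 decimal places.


Newton's method: x_(n+1) = x_n - f(x_n)/f'(x_n)
f(x) = 2x^2 - 4x - 8
f'(x) = 4x - 4

Iteration 1:
  f(3.000000) = -2.000000
  f'(3.000000) = 8.000000
  x_1 = 3.000000 - (-2.000000)/(8.000000) = 3.250000

x_1 = 3.250000


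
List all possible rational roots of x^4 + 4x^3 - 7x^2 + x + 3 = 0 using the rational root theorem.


Rational root theorem: possible roots are ±p/q where:
  p divides the constant term (3): p ∈ {1, 3}
  q divides the leading coefficient (1): q ∈ {1}

All possible rational roots: -3, -1, 1, 3

-3, -1, 1, 3


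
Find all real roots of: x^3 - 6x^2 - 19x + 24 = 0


Let p(x) = x^3 - 6x^2 - 19x + 24. By the rational root theorem (leading coefficient 1), any rational root is an integer divisor of 24: try ±1, ±2, ... in turn.
Test x = 1: value = 0 ✓, so (x - 1) is a factor.
Synthetic division by (x - 1): bring down 1; 1(1) - 6 = -5; (-5)(1) - 19 = -24; (-24)(1) + 24 = 0 → quotient x^2 - 5x - 24, remainder 0.
Solve the quadratic x^2 - 5x - 24 = 0: discriminant = (-5)^2 - 4(1)(-24) = 25 + 96 = 121.
sqrt(121) = 11, so x = (5 ± 11)/2: x = 8 or x = -3.

x = -3, x = 1, x = 8


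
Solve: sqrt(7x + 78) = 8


Square both sides: 7x + 78 = 8^2 = 64
7x = 64 - 78 = -14
x = -2
Check: sqrt(7*(-2) + 78) = sqrt(64) = 8 ✓

x = -2


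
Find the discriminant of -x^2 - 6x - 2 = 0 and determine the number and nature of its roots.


For ax^2 + bx + c = 0, discriminant D = b^2 - 4ac
Here a = -1, b = -6, c = -2
D = (-6)^2 - 4(-1)(-2) = 36 - 8 = 28

D = 28 > 0 but not a perfect square
The equation has 2 distinct real irrational roots.

Discriminant = 28, 2 distinct real irrational roots


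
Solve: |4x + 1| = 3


An absolute value equation |expr| = 3 gives two cases:
Case 1: 4x + 1 = 3
  4x = 2, so x = 1/2
Case 2: 4x + 1 = -3
  4x = -4, so x = -1

x = -1, x = 1/2


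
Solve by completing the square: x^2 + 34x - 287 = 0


Start: x^2 + 34x - 287 = 0
Move constant: x^2 + 34x = 287
Half of 34 is 17, squared is 289
Add 289 to both sides: x^2 + 34x + 289 = 576
(x + 17)^2 = 576
x + 17 = ±24
x = -17 + 24 = 7 or x = -17 - 24 = -41

x = -41, x = 7


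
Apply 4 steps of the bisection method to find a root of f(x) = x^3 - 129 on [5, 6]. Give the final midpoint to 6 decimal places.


f(x) = x^3 - 129
f(5) = -4 < 0
f(6) = 87 > 0

Step 1: midpoint = (5.000000 + 6.000000)/2 = 5.500000
  f(5.500000) = 37.375000
  f(mid) > 0, so root is in [5.000000, 5.500000]

Step 2: midpoint = (5.000000 + 5.500000)/2 = 5.250000
  f(5.250000) = 15.703125
  f(mid) > 0, so root is in [5.000000, 5.250000]

Step 3: midpoint = (5.000000 + 5.250000)/2 = 5.125000
  f(5.125000) = 5.611328
  f(mid) > 0, so root is in [5.000000, 5.125000]

Step 4: midpoint = (5.000000 + 5.125000)/2 = 5.062500
  f(5.062500) = 0.746338
  f(mid) > 0, so root is in [5.000000, 5.062500]

midpoint = 5.062500


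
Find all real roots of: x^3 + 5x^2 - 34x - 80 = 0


Let p(x) = x^3 + 5x^2 - 34x - 80. By the rational root theorem (leading coefficient 1), any rational root is an integer divisor of 80: try ±1, ±2, ... in turn.
Test x = 1: value = -108 ≠ 0.
Test x = -1: value = -42 ≠ 0.
Test x = 2: value = -120 ≠ 0.
Test x = -2: value = 0 ✓, so (x + 2) is a factor.
Synthetic division by (x + 2): bring down 1; 1(-2) + 5 = 3; 3(-2) - 34 = -40; (-40)(-2) - 80 = 0 → quotient x^2 + 3x - 40, remainder 0.
Solve the quadratic x^2 + 3x - 40 = 0: discriminant = 3^2 - 4(1)(-40) = 9 + 160 = 169.
sqrt(169) = 13, so x = (-3 ± 13)/2: x = 5 or x = -8.

x = -8, x = -2, x = 5


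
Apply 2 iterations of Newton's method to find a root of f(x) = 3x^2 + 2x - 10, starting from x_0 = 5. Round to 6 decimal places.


Newton's method: x_(n+1) = x_n - f(x_n)/f'(x_n)
f(x) = 3x^2 + 2x - 10
f'(x) = 6x + 2

Iteration 1:
  f(5.000000) = 75.000000
  f'(5.000000) = 32.000000
  x_1 = 5.000000 - (75.000000)/(32.000000) = 2.656250

Iteration 2:
  f(2.656250) = 16.479492
  f'(2.656250) = 17.937500
  x_2 = 2.656250 - (16.479492)/(17.937500) = 1.737533

x_2 = 1.737533


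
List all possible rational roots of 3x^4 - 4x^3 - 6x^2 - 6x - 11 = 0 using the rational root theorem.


Rational root theorem: possible roots are ±p/q where:
  p divides the constant term (-11): p ∈ {1, 11}
  q divides the leading coefficient (3): q ∈ {1, 3}

All possible rational roots: -11, -11/3, -1, -1/3, 1/3, 1, 11/3, 11

-11, -11/3, -1, -1/3, 1/3, 1, 11/3, 11


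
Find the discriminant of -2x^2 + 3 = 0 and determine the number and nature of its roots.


For ax^2 + bx + c = 0, discriminant D = b^2 - 4ac
Here a = -2, b = 0, c = 3
D = (0)^2 - 4(-2)(3) = 0 + 24 = 24

D = 24 > 0 but not a perfect square
The equation has 2 distinct real irrational roots.

Discriminant = 24, 2 distinct real irrational roots


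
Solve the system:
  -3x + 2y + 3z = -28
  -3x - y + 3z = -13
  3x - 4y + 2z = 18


Using Cramer's rule. Expand each determinant along the first row.
D  = (-3)*[(-1)*2 - 3*(-4)] - 2*[(-3)*2 - 3*3] + 3*[(-3)*(-4) - (-1)*3]
  = (-3)*(10) - 2*(-15) + 3*(15) = 45
Dx = (-28)*[(-1)*2 - 3*(-4)] - 2*[(-13)*2 - 3*18] + 3*[(-13)*(-4) - (-1)*18]
  = (-28)*(10) - 2*(-80) + 3*(70) = 90
Dy = (-3)*[(-13)*2 - 3*18] - (-28)*[(-3)*2 - 3*3] + 3*[(-3)*18 - (-13)*3]
  = (-3)*(-80) - (-28)*(-15) + 3*(-15) = -225
Dz = (-3)*[(-1)*18 - (-13)*(-4)] - 2*[(-3)*18 - (-13)*3] + (-28)*[(-3)*(-4) - (-1)*3]
  = (-3)*(-70) - 2*(-15) + (-28)*(15) = -180
x = Dx/D = 90/45 = 2, y = Dy/D = -225/45 = -5, z = Dz/D = -180/45 = -4
Check eq1: (-3)(2) + (2)(-5) + (3)(-4) = -28 = -28 ✓
Check eq2: (-3)(2) + (-1)(-5) + (3)(-4) = -13 = -13 ✓
Check eq3: (3)(2) + (-4)(-5) + (2)(-4) = 18 = 18 ✓

x = 2, y = -5, z = -4


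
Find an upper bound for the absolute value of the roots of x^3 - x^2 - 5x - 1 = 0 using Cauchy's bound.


Cauchy's bound: all roots r satisfy |r| <= 1 + max(|a_i/a_n|) for i = 0,...,n-1
where a_n is the leading coefficient.

Coefficients: [1, -1, -5, -1]
Leading coefficient a_n = 1
Ratios |a_i/a_n|: 1, 5, 1
Maximum ratio: 5
Cauchy's bound: |r| <= 1 + 5 = 6

Upper bound = 6


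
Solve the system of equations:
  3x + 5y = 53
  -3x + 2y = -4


Using Cramer's rule:
Determinant D = (3)(2) - (-3)(5) = 6 + 15 = 21
Dx = (53)(2) - (-4)(5) = 106 + 20 = 126
Dy = (3)(-4) - (-3)(53) = -12 + 159 = 147
x = Dx/D = 126/21 = 6
y = Dy/D = 147/21 = 7

x = 6, y = 7


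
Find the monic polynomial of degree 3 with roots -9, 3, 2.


A monic polynomial with roots -9, 3, 2 is:
p(x) = (x + 9)(x - 3)(x - 2)
After multiplying by (x + 9): x + 9
After multiplying by (x - 3): x^2 + 6x - 27
After multiplying by (x - 2): x^3 + 4x^2 - 39x + 54

x^3 + 4x^2 - 39x + 54


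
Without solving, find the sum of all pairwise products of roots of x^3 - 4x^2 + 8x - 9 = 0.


By Vieta's formulas for x^3 + bx^2 + cx + d = 0:
  r1 + r2 + r3 = -b/a = 4
  r1*r2 + r1*r3 + r2*r3 = c/a = 8
  r1*r2*r3 = -d/a = 9


Sum of pairwise products = 8


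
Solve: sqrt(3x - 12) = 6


Square both sides: 3x - 12 = 6^2 = 36
3x = 36 + 12 = 48
x = 16
Check: sqrt(3*16 - 12) = sqrt(36) = 6 ✓

x = 16


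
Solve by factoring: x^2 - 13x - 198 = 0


We need two numbers that multiply to -198 and add to -13.
Those numbers are 9 and -22 (since 9 * (-22) = -198 and 9 + (-22) = -13).
So x^2 - 13x - 198 = (x + 9)(x - 22) = 0
Setting each factor to zero: x = -9 or x = 22

x = -9, x = 22


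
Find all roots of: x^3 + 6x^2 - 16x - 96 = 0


Let p(x) = x^3 + 6x^2 - 16x - 96. By the rational root theorem (leading coefficient 1), any rational root is an integer divisor of 96: try ±1, ±2, ... in turn.
Test x = 1: value = -105 ≠ 0.
Test x = -1: value = -75 ≠ 0.
Test x = 2: value = -96 ≠ 0.
Test x = -2: value = -48 ≠ 0.
Test x = 3: value = -63 ≠ 0.
Test x = -3: value = -21 ≠ 0.
Test x = 4: value = 0 ✓, so (x - 4) is a factor.
Synthetic division by (x - 4): bring down 1; 1(4) + 6 = 10; 10(4) - 16 = 24; 24(4) - 96 = 0 → quotient x^2 + 10x + 24, remainder 0.
Solve the quadratic x^2 + 10x + 24 = 0: discriminant = 10^2 - 4(1)(24) = 100 - 96 = 4.
sqrt(4) = 2, so x = (-10 ± 2)/2: x = -4 or x = -6.
Collecting all roots found:

x = -6, x = -4, x = 4


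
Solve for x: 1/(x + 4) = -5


Multiply both sides by (x + 4): 1 = -5(x + 4)
Distribute: 1 = -5x - 20
-5x = 1 + 20 = 21
x = -21/5

x = -21/5


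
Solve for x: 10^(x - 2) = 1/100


Express both sides with the same base.
1/100 = 10^(-2)
Since the bases match, equate exponents: x - 2 = -2
So x = -2 - (-2) = 0

x = 0


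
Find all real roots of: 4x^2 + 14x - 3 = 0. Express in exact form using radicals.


Using the quadratic formula: x = (-b ± sqrt(b^2 - 4ac)) / (2a)
Here a = 4, b = 14, c = -3
Discriminant = b^2 - 4ac = 14^2 - 4(4)(-3) = 196 + 48 = 244
Since discriminant = 244 > 0, there are two real roots.
x = (-14 ± 2*sqrt(61)) / 8
Simplifying: x = (-7 ± sqrt(61)) / 4
Numerically: x ≈ 0.2026 or x ≈ -3.7026

x = (-7 + sqrt(61)) / 4 or x = (-7 - sqrt(61)) / 4


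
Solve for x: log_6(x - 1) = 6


Convert to exponential form: x - 1 = 6^6 = 46656
x = 46656 + 1 = 46657
Check: log_6(46657 - 1) = log_6(46656) = log_6(46656) = 6 ✓

x = 46657


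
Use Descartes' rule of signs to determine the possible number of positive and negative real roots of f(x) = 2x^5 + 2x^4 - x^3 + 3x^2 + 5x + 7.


Descartes' rule of signs:

For positive roots, count sign changes in f(x) = 2x^5 + 2x^4 - x^3 + 3x^2 + 5x + 7:
Signs of coefficients: +, +, -, +, +, +
Number of sign changes: 2
Possible positive real roots: 2, 0

For negative roots, examine f(-x) = -2x^5 + 2x^4 + x^3 + 3x^2 - 5x + 7:
Signs of coefficients: -, +, +, +, -, +
Number of sign changes: 3
Possible negative real roots: 3, 1

Positive roots: 2 or 0; Negative roots: 3 or 1


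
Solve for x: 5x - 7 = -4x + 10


Starting with: 5x - 7 = -4x + 10
Move all x terms to left: (5 + 4)x = 10 + 7
Simplify: 9x = 17
Divide both sides by 9: x = 17/9

x = 17/9


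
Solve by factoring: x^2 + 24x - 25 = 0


We need two numbers that multiply to -25 and add to 24.
Those numbers are 25 and -1 (since 25 * (-1) = -25 and 25 + (-1) = 24).
So x^2 + 24x - 25 = (x + 25)(x - 1) = 0
Setting each factor to zero: x = -25 or x = 1

x = -25, x = 1


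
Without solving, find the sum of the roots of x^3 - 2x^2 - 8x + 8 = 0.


By Vieta's formulas for x^3 + bx^2 + cx + d = 0:
  r1 + r2 + r3 = -b/a = 2
  r1*r2 + r1*r3 + r2*r3 = c/a = -8
  r1*r2*r3 = -d/a = -8


Sum = 2


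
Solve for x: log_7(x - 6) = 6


Convert to exponential form: x - 6 = 7^6 = 117649
x = 117649 + 6 = 117655
Check: log_7(117655 - 6) = log_7(117649) = log_7(117649) = 6 ✓

x = 117655


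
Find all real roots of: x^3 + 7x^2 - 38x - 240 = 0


Let p(x) = x^3 + 7x^2 - 38x - 240. By the rational root theorem (leading coefficient 1), any rational root is an integer divisor of 240: try ±1, ±2, ... in turn.
Test x = 1: value = -270 ≠ 0.
Test x = -1: value = -196 ≠ 0.
Test x = 2: value = -280 ≠ 0.
Test x = -2: value = -144 ≠ 0.
Test x = 3: value = -264 ≠ 0.
Test x = -3: value = -90 ≠ 0.
Test x = 4: value = -216 ≠ 0.
Test x = -4: value = -40 ≠ 0.
Test x = 5: value = -130 ≠ 0.
Test x = -5: value = 0 ✓, so (x + 5) is a factor.
Synthetic division by (x + 5): bring down 1; 1(-5) + 7 = 2; 2(-5) - 38 = -48; (-48)(-5) - 240 = 0 → quotient x^2 + 2x - 48, remainder 0.
Solve the quadratic x^2 + 2x - 48 = 0: discriminant = 2^2 - 4(1)(-48) = 4 + 192 = 196.
sqrt(196) = 14, so x = (-2 ± 14)/2: x = 6 or x = -8.

x = -8, x = -5, x = 6


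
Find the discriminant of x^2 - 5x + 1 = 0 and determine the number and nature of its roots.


For ax^2 + bx + c = 0, discriminant D = b^2 - 4ac
Here a = 1, b = -5, c = 1
D = (-5)^2 - 4(1)(1) = 25 - 4 = 21

D = 21 > 0 but not a perfect square
The equation has 2 distinct real irrational roots.

Discriminant = 21, 2 distinct real irrational roots


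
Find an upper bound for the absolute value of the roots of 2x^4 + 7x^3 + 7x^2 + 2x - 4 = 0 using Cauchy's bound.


Cauchy's bound: all roots r satisfy |r| <= 1 + max(|a_i/a_n|) for i = 0,...,n-1
where a_n is the leading coefficient.

Coefficients: [2, 7, 7, 2, -4]
Leading coefficient a_n = 2
Ratios |a_i/a_n|: 7/2, 7/2, 1, 2
Maximum ratio: 7/2
Cauchy's bound: |r| <= 1 + 7/2 = 9/2

Upper bound = 9/2


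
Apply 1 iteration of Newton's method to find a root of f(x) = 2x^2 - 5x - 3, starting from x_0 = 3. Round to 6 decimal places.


Newton's method: x_(n+1) = x_n - f(x_n)/f'(x_n)
f(x) = 2x^2 - 5x - 3
f'(x) = 4x - 5

Iteration 1:
  f(3.000000) = 0.000000
  f'(3.000000) = 7.000000
  x_1 = 3.000000 - (0.000000)/(7.000000) = 3.000000

x_1 = 3.000000


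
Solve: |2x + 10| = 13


An absolute value equation |expr| = 13 gives two cases:
Case 1: 2x + 10 = 13
  2x = 3, so x = 3/2
Case 2: 2x + 10 = -13
  2x = -23, so x = -23/2

x = -23/2, x = 3/2


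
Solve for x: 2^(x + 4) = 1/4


Express both sides with the same base.
1/4 = 2^(-2)
Since the bases match, equate exponents: x + 4 = -2
So x = -2 - (4) = -6

x = -6


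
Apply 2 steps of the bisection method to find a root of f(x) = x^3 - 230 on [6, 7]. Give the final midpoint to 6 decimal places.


f(x) = x^3 - 230
f(6) = -14 < 0
f(7) = 113 > 0

Step 1: midpoint = (6.000000 + 7.000000)/2 = 6.500000
  f(6.500000) = 44.625000
  f(mid) > 0, so root is in [6.000000, 6.500000]

Step 2: midpoint = (6.000000 + 6.500000)/2 = 6.250000
  f(6.250000) = 14.140625
  f(mid) > 0, so root is in [6.000000, 6.250000]

midpoint = 6.250000


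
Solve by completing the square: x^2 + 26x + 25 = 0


Start: x^2 + 26x + 25 = 0
Move constant: x^2 + 26x = -25
Half of 26 is 13, squared is 169
Add 169 to both sides: x^2 + 26x + 169 = 144
(x + 13)^2 = 144
x + 13 = ±12
x = -13 + 12 = -1 or x = -13 - 12 = -25

x = -25, x = -1


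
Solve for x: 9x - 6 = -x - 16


Starting with: 9x - 6 = -x - 16
Move all x terms to left: (9 + 1)x = -16 + 6
Simplify: 10x = -10
Divide both sides by 10: x = -1

x = -1


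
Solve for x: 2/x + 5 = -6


Subtract 5 from both sides: 2/x = -11
Multiply both sides by x: 2 = -11 * x
Divide by -11: x = -2/11

x = -2/11


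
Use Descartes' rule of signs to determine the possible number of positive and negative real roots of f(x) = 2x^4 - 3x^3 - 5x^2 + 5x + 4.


Descartes' rule of signs:

For positive roots, count sign changes in f(x) = 2x^4 - 3x^3 - 5x^2 + 5x + 4:
Signs of coefficients: +, -, -, +, +
Number of sign changes: 2
Possible positive real roots: 2, 0

For negative roots, examine f(-x) = 2x^4 + 3x^3 - 5x^2 - 5x + 4:
Signs of coefficients: +, +, -, -, +
Number of sign changes: 2
Possible negative real roots: 2, 0

Positive roots: 2 or 0; Negative roots: 2 or 0


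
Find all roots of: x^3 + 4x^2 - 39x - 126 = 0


Let p(x) = x^3 + 4x^2 - 39x - 126. By the rational root theorem (leading coefficient 1), any rational root is an integer divisor of 126: try ±1, ±2, ... in turn.
Test x = 1: value = -160 ≠ 0.
Test x = -1: value = -84 ≠ 0.
Test x = 2: value = -180 ≠ 0.
Test x = -2: value = -40 ≠ 0.
Test x = 3: value = -180 ≠ 0.
Test x = -3: value = 0 ✓, so (x + 3) is a factor.
Synthetic division by (x + 3): bring down 1; 1(-3) + 4 = 1; 1(-3) - 39 = -42; (-42)(-3) - 126 = 0 → quotient x^2 + x - 42, remainder 0.
Solve the quadratic x^2 + x - 42 = 0: discriminant = 1^2 - 4(1)(-42) = 1 + 168 = 169.
sqrt(169) = 13, so x = (-1 ± 13)/2: x = 6 or x = -7.
Collecting all roots found:

x = -7, x = -3, x = 6


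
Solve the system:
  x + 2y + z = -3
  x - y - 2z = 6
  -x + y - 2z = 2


Using Cramer's rule. Expand each determinant along the first row.
D  = 1*[(-1)*(-2) - (-2)*1] - 2*[1*(-2) - (-2)*(-1)] + 1*[1*1 - (-1)*(-1)]
  = 1*(4) - 2*(-4) + 1*(0) = 12
Dx = (-3)*[(-1)*(-2) - (-2)*1] - 2*[6*(-2) - (-2)*2] + 1*[6*1 - (-1)*2]
  = (-3)*(4) - 2*(-8) + 1*(8) = 12
Dy = 1*[6*(-2) - (-2)*2] - (-3)*[1*(-2) - (-2)*(-1)] + 1*[1*2 - 6*(-1)]
  = 1*(-8) - (-3)*(-4) + 1*(8) = -12
Dz = 1*[(-1)*2 - 6*1] - 2*[1*2 - 6*(-1)] + (-3)*[1*1 - (-1)*(-1)]
  = 1*(-8) - 2*(8) + (-3)*(0) = -24
x = Dx/D = 12/12 = 1, y = Dy/D = -12/12 = -1, z = Dz/D = -24/12 = -2
Check eq1: (1)(1) + (2)(-1) + (1)(-2) = -3 = -3 ✓
Check eq2: (1)(1) + (-1)(-1) + (-2)(-2) = 6 = 6 ✓
Check eq3: (-1)(1) + (1)(-1) + (-2)(-2) = 2 = 2 ✓

x = 1, y = -1, z = -2


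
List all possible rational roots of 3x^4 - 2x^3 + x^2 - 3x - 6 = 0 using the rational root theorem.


Rational root theorem: possible roots are ±p/q where:
  p divides the constant term (-6): p ∈ {1, 2, 3, 6}
  q divides the leading coefficient (3): q ∈ {1, 3}

All possible rational roots: -6, -3, -2, -1, -2/3, -1/3, 1/3, 2/3, 1, 2, 3, 6

-6, -3, -2, -1, -2/3, -1/3, 1/3, 2/3, 1, 2, 3, 6


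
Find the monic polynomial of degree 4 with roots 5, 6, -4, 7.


A monic polynomial with roots 5, 6, -4, 7 is:
p(x) = (x - 5)(x - 6)(x + 4)(x - 7)
After multiplying by (x - 5): x - 5
After multiplying by (x - 6): x^2 - 11x + 30
After multiplying by (x + 4): x^3 - 7x^2 - 14x + 120
After multiplying by (x - 7): x^4 - 14x^3 + 35x^2 + 218x - 840

x^4 - 14x^3 + 35x^2 + 218x - 840


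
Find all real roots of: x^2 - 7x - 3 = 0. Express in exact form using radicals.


Using the quadratic formula: x = (-b ± sqrt(b^2 - 4ac)) / (2a)
Here a = 1, b = -7, c = -3
Discriminant = b^2 - 4ac = (-7)^2 - 4(1)(-3) = 49 + 12 = 61
Since discriminant = 61 > 0, there are two real roots.
x = (7 ± sqrt(61)) / 2
Numerically: x ≈ 7.4051 or x ≈ -0.4051

x = (7 + sqrt(61)) / 2 or x = (7 - sqrt(61)) / 2


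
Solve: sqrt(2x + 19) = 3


Square both sides: 2x + 19 = 3^2 = 9
2x = 9 - 19 = -10
x = -5
Check: sqrt(2*(-5) + 19) = sqrt(9) = 3 ✓

x = -5


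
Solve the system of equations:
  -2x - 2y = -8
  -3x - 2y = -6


Using Cramer's rule:
Determinant D = (-2)(-2) - (-3)(-2) = 4 - 6 = -2
Dx = (-8)(-2) - (-6)(-2) = 16 - 12 = 4
Dy = (-2)(-6) - (-3)(-8) = 12 - 24 = -12
x = Dx/D = 4/-2 = -2
y = Dy/D = -12/-2 = 6

x = -2, y = 6


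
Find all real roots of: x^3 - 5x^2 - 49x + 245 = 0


Let p(x) = x^3 - 5x^2 - 49x + 245. By the rational root theorem (leading coefficient 1), any rational root is an integer divisor of 245: try ±1, ±2, ... in turn.
Test x = 1: value = 192 ≠ 0.
Test x = -1: value = 288 ≠ 0.
Test x = 5: value = 0 ✓, so (x - 5) is a factor.
Synthetic division by (x - 5): bring down 1; 1(5) - 5 = 0; 0(5) - 49 = -49; (-49)(5) + 245 = 0 → quotient x^2 - 49, remainder 0.
Solve the quadratic x^2 - 49 = 0: discriminant = 0^2 - 4(1)(-49) = 0 + 196 = 196.
sqrt(196) = 14, so x = (0 ± 14)/2: x = 7 or x = -7.

x = -7, x = 5, x = 7


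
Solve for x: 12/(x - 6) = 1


Multiply both sides by (x - 6): 12 = 1(x - 6)
Distribute: 12 = x - 6
x = 12 + 6 = 18
x = 18

x = 18


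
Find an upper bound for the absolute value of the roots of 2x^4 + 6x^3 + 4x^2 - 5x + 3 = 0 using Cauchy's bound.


Cauchy's bound: all roots r satisfy |r| <= 1 + max(|a_i/a_n|) for i = 0,...,n-1
where a_n is the leading coefficient.

Coefficients: [2, 6, 4, -5, 3]
Leading coefficient a_n = 2
Ratios |a_i/a_n|: 3, 2, 5/2, 3/2
Maximum ratio: 3
Cauchy's bound: |r| <= 1 + 3 = 4

Upper bound = 4


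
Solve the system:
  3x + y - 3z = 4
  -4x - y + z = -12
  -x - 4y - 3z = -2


Using Cramer's rule. Expand each determinant along the first row.
D  = 3*[(-1)*(-3) - 1*(-4)] - 1*[(-4)*(-3) - 1*(-1)] + (-3)*[(-4)*(-4) - (-1)*(-1)]
  = 3*(7) - 1*(13) + (-3)*(15) = -37
Dx = 4*[(-1)*(-3) - 1*(-4)] - 1*[(-12)*(-3) - 1*(-2)] + (-3)*[(-12)*(-4) - (-1)*(-2)]
  = 4*(7) - 1*(38) + (-3)*(46) = -148
Dy = 3*[(-12)*(-3) - 1*(-2)] - 4*[(-4)*(-3) - 1*(-1)] + (-3)*[(-4)*(-2) - (-12)*(-1)]
  = 3*(38) - 4*(13) + (-3)*(-4) = 74
Dz = 3*[(-1)*(-2) - (-12)*(-4)] - 1*[(-4)*(-2) - (-12)*(-1)] + 4*[(-4)*(-4) - (-1)*(-1)]
  = 3*(-46) - 1*(-4) + 4*(15) = -74
x = Dx/D = -148/-37 = 4, y = Dy/D = 74/-37 = -2, z = Dz/D = -74/-37 = 2
Check eq1: (3)(4) + (1)(-2) + (-3)(2) = 4 = 4 ✓
Check eq2: (-4)(4) + (-1)(-2) + (1)(2) = -12 = -12 ✓
Check eq3: (-1)(4) + (-4)(-2) + (-3)(2) = -2 = -2 ✓

x = 4, y = -2, z = 2


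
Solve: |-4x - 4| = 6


An absolute value equation |expr| = 6 gives two cases:
Case 1: -4x - 4 = 6
  -4x = 10, so x = -5/2
Case 2: -4x - 4 = -6
  -4x = -2, so x = 1/2

x = -5/2, x = 1/2


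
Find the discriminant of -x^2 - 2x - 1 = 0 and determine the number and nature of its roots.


For ax^2 + bx + c = 0, discriminant D = b^2 - 4ac
Here a = -1, b = -2, c = -1
D = (-2)^2 - 4(-1)(-1) = 4 - 4 = 0

D = 0
The equation has exactly 1 real root (a repeated/double root).

Discriminant = 0, 1 repeated real root


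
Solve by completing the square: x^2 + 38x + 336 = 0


Start: x^2 + 38x + 336 = 0
Move constant: x^2 + 38x = -336
Half of 38 is 19, squared is 361
Add 361 to both sides: x^2 + 38x + 361 = 25
(x + 19)^2 = 25
x + 19 = ±5
x = -19 + 5 = -14 or x = -19 - 5 = -24

x = -24, x = -14


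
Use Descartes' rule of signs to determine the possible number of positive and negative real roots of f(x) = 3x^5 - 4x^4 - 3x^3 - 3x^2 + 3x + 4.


Descartes' rule of signs:

For positive roots, count sign changes in f(x) = 3x^5 - 4x^4 - 3x^3 - 3x^2 + 3x + 4:
Signs of coefficients: +, -, -, -, +, +
Number of sign changes: 2
Possible positive real roots: 2, 0

For negative roots, examine f(-x) = -3x^5 - 4x^4 + 3x^3 - 3x^2 - 3x + 4:
Signs of coefficients: -, -, +, -, -, +
Number of sign changes: 3
Possible negative real roots: 3, 1

Positive roots: 2 or 0; Negative roots: 3 or 1


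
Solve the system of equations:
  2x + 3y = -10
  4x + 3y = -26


Using Cramer's rule:
Determinant D = (2)(3) - (4)(3) = 6 - 12 = -6
Dx = (-10)(3) - (-26)(3) = -30 + 78 = 48
Dy = (2)(-26) - (4)(-10) = -52 + 40 = -12
x = Dx/D = 48/-6 = -8
y = Dy/D = -12/-6 = 2

x = -8, y = 2


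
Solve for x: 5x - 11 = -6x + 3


Starting with: 5x - 11 = -6x + 3
Move all x terms to left: (5 + 6)x = 3 + 11
Simplify: 11x = 14
Divide both sides by 11: x = 14/11

x = 14/11


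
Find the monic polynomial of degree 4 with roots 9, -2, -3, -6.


A monic polynomial with roots 9, -2, -3, -6 is:
p(x) = (x - 9)(x + 2)(x + 3)(x + 6)
After multiplying by (x - 9): x - 9
After multiplying by (x + 2): x^2 - 7x - 18
After multiplying by (x + 3): x^3 - 4x^2 - 39x - 54
After multiplying by (x + 6): x^4 + 2x^3 - 63x^2 - 288x - 324

x^4 + 2x^3 - 63x^2 - 288x - 324


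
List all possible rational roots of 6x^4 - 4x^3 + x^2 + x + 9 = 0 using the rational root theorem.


Rational root theorem: possible roots are ±p/q where:
  p divides the constant term (9): p ∈ {1, 3, 9}
  q divides the leading coefficient (6): q ∈ {1, 2, 3, 6}

All possible rational roots: -9, -9/2, -3, -3/2, -1, -1/2, -1/3, -1/6, 1/6, 1/3, 1/2, 1, 3/2, 3, 9/2, 9

-9, -9/2, -3, -3/2, -1, -1/2, -1/3, -1/6, 1/6, 1/3, 1/2, 1, 3/2, 3, 9/2, 9


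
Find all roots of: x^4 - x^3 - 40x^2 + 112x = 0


The constant term is 0, so x = 0 is a root. Factor out x:
  x^3 - x^2 - 40x + 112 = 0
Let p(x) = x^3 - x^2 - 40x + 112. By the rational root theorem (leading coefficient 1), any rational root is an integer divisor of 112: try ±1, ±2, ... in turn.
Test x = 1: value = 72 ≠ 0.
Test x = -1: value = 150 ≠ 0.
Test x = 2: value = 36 ≠ 0.
Test x = -2: value = 180 ≠ 0.
Test x = 4: value = 0 ✓, so (x - 4) is a factor.
Synthetic division by (x - 4): bring down 1; 1(4) - 1 = 3; 3(4) - 40 = -28; (-28)(4) + 112 = 0 → quotient x^2 + 3x - 28, remainder 0.
Solve the quadratic x^2 + 3x - 28 = 0: discriminant = 3^2 - 4(1)(-28) = 9 + 112 = 121.
sqrt(121) = 11, so x = (-3 ± 11)/2: x = 4 or x = -7.
Collecting all roots found:

x = -7, x = 0, x = 4 (multiplicity 2)


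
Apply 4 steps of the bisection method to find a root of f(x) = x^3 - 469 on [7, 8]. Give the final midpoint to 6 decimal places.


f(x) = x^3 - 469
f(7) = -126 < 0
f(8) = 43 > 0

Step 1: midpoint = (7.000000 + 8.000000)/2 = 7.500000
  f(7.500000) = -47.125000
  f(mid) < 0, so root is in [7.500000, 8.000000]

Step 2: midpoint = (7.500000 + 8.000000)/2 = 7.750000
  f(7.750000) = -3.515625
  f(mid) < 0, so root is in [7.750000, 8.000000]

Step 3: midpoint = (7.750000 + 8.000000)/2 = 7.875000
  f(7.875000) = 19.373047
  f(mid) > 0, so root is in [7.750000, 7.875000]

Step 4: midpoint = (7.750000 + 7.875000)/2 = 7.812500
  f(7.812500) = 7.837158
  f(mid) > 0, so root is in [7.750000, 7.812500]

midpoint = 7.812500


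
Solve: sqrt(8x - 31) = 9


Square both sides: 8x - 31 = 9^2 = 81
8x = 81 + 31 = 112
x = 14
Check: sqrt(8*14 - 31) = sqrt(81) = 9 ✓

x = 14


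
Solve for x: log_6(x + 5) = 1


Convert to exponential form: x + 5 = 6^1 = 6
x = 6 - 5 = 1
Check: log_6(1 + 5) = log_6(6) = log_6(6) = 1 ✓

x = 1


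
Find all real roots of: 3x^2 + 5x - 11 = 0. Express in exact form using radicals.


Using the quadratic formula: x = (-b ± sqrt(b^2 - 4ac)) / (2a)
Here a = 3, b = 5, c = -11
Discriminant = b^2 - 4ac = 5^2 - 4(3)(-11) = 25 + 132 = 157
Since discriminant = 157 > 0, there are two real roots.
x = (-5 ± sqrt(157)) / 6
Numerically: x ≈ 1.2550 or x ≈ -2.9217

x = (-5 + sqrt(157)) / 6 or x = (-5 - sqrt(157)) / 6


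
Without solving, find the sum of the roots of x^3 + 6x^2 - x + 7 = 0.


By Vieta's formulas for x^3 + bx^2 + cx + d = 0:
  r1 + r2 + r3 = -b/a = -6
  r1*r2 + r1*r3 + r2*r3 = c/a = -1
  r1*r2*r3 = -d/a = -7


Sum = -6


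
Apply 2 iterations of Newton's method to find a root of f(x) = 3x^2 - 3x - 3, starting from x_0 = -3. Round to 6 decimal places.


Newton's method: x_(n+1) = x_n - f(x_n)/f'(x_n)
f(x) = 3x^2 - 3x - 3
f'(x) = 6x - 3

Iteration 1:
  f(-3.000000) = 33.000000
  f'(-3.000000) = -21.000000
  x_1 = -3.000000 - (33.000000)/(-21.000000) = -1.428571

Iteration 2:
  f(-1.428571) = 7.408163
  f'(-1.428571) = -11.571429
  x_2 = -1.428571 - (7.408163)/(-11.571429) = -0.788360

x_2 = -0.788360


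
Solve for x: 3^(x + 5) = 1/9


Express both sides with the same base.
1/9 = 3^(-2)
Since the bases match, equate exponents: x + 5 = -2
So x = -2 - (5) = -7

x = -7


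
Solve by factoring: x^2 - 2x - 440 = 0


We need two numbers that multiply to -440 and add to -2.
Those numbers are -22 and 20 (since (-22) * 20 = -440 and (-22) + 20 = -2).
So x^2 - 2x - 440 = (x - 22)(x + 20) = 0
Setting each factor to zero: x = 22 or x = -20

x = -20, x = 22


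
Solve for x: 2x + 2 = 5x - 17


Starting with: 2x + 2 = 5x - 17
Move all x terms to left: (2 - 5)x = -17 - 2
Simplify: -3x = -19
Divide both sides by -3: x = 19/3

x = 19/3


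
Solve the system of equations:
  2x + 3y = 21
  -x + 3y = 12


Using Cramer's rule:
Determinant D = (2)(3) - (-1)(3) = 6 + 3 = 9
Dx = (21)(3) - (12)(3) = 63 - 36 = 27
Dy = (2)(12) - (-1)(21) = 24 + 21 = 45
x = Dx/D = 27/9 = 3
y = Dy/D = 45/9 = 5

x = 3, y = 5


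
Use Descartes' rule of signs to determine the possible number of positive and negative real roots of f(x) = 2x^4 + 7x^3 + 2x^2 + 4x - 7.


Descartes' rule of signs:

For positive roots, count sign changes in f(x) = 2x^4 + 7x^3 + 2x^2 + 4x - 7:
Signs of coefficients: +, +, +, +, -
Number of sign changes: 1
Possible positive real roots: 1

For negative roots, examine f(-x) = 2x^4 - 7x^3 + 2x^2 - 4x - 7:
Signs of coefficients: +, -, +, -, -
Number of sign changes: 3
Possible negative real roots: 3, 1

Positive roots: 1; Negative roots: 3 or 1


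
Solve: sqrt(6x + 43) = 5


Square both sides: 6x + 43 = 5^2 = 25
6x = 25 - 43 = -18
x = -3
Check: sqrt(6*(-3) + 43) = sqrt(25) = 5 ✓

x = -3


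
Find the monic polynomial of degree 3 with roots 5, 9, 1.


A monic polynomial with roots 5, 9, 1 is:
p(x) = (x - 5)(x - 9)(x - 1)
After multiplying by (x - 5): x - 5
After multiplying by (x - 9): x^2 - 14x + 45
After multiplying by (x - 1): x^3 - 15x^2 + 59x - 45

x^3 - 15x^2 + 59x - 45


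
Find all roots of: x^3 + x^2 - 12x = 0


The constant term is 0, so x = 0 is a root. Factor out x:
  x^2 + x - 12 = 0
Solve the quadratic x^2 + x - 12 = 0: discriminant = 1^2 - 4(1)(-12) = 1 + 48 = 49.
sqrt(49) = 7, so x = (-1 ± 7)/2: x = 3 or x = -4.
Collecting all roots found:

x = -4, x = 0, x = 3


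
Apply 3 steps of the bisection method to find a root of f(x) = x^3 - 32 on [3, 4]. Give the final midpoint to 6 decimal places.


f(x) = x^3 - 32
f(3) = -5 < 0
f(4) = 32 > 0

Step 1: midpoint = (3.000000 + 4.000000)/2 = 3.500000
  f(3.500000) = 10.875000
  f(mid) > 0, so root is in [3.000000, 3.500000]

Step 2: midpoint = (3.000000 + 3.500000)/2 = 3.250000
  f(3.250000) = 2.328125
  f(mid) > 0, so root is in [3.000000, 3.250000]

Step 3: midpoint = (3.000000 + 3.250000)/2 = 3.125000
  f(3.125000) = -1.482422
  f(mid) < 0, so root is in [3.125000, 3.250000]

midpoint = 3.125000


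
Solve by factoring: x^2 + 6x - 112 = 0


We need two numbers that multiply to -112 and add to 6.
Those numbers are 14 and -8 (since 14 * (-8) = -112 and 14 + (-8) = 6).
So x^2 + 6x - 112 = (x + 14)(x - 8) = 0
Setting each factor to zero: x = -14 or x = 8

x = -14, x = 8


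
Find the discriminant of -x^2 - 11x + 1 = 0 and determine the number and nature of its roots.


For ax^2 + bx + c = 0, discriminant D = b^2 - 4ac
Here a = -1, b = -11, c = 1
D = (-11)^2 - 4(-1)(1) = 121 + 4 = 125

D = 125 > 0 but not a perfect square
The equation has 2 distinct real irrational roots.

Discriminant = 125, 2 distinct real irrational roots


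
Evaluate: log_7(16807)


We need the exponent such that 7^? = 16807
7^5 = 16807
Therefore log_7(16807) = 5

5


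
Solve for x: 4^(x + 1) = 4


Express both sides with the same base.
4 = 4^1
Since the bases match, equate exponents: x + 1 = 1
So x = 1 - (1) = 0

x = 0


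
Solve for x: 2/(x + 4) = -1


Multiply both sides by (x + 4): 2 = -1(x + 4)
Distribute: 2 = -x - 4
-x = 2 + 4 = 6
x = -6

x = -6


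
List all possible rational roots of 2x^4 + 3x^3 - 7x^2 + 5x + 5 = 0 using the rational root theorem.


Rational root theorem: possible roots are ±p/q where:
  p divides the constant term (5): p ∈ {1, 5}
  q divides the leading coefficient (2): q ∈ {1, 2}

All possible rational roots: -5, -5/2, -1, -1/2, 1/2, 1, 5/2, 5

-5, -5/2, -1, -1/2, 1/2, 1, 5/2, 5


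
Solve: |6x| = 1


An absolute value equation |expr| = 1 gives two cases:
Case 1: 6x = 1
  6x = 1, so x = 1/6
Case 2: 6x = -1
  6x = -1, so x = -1/6

x = -1/6, x = 1/6


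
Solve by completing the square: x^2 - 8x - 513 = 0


Start: x^2 - 8x - 513 = 0
Move constant: x^2 - 8x = 513
Half of -8 is -4, squared is 16
Add 16 to both sides: x^2 - 8x + 16 = 529
(x - 4)^2 = 529
x - 4 = ±23
x = 4 + 23 = 27 or x = 4 - 23 = -19

x = -19, x = 27


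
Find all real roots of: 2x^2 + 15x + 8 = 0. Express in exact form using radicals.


Using the quadratic formula: x = (-b ± sqrt(b^2 - 4ac)) / (2a)
Here a = 2, b = 15, c = 8
Discriminant = b^2 - 4ac = 15^2 - 4(2)(8) = 225 - 64 = 161
Since discriminant = 161 > 0, there are two real roots.
x = (-15 ± sqrt(161)) / 4
Numerically: x ≈ -0.5779 or x ≈ -6.9221

x = (-15 + sqrt(161)) / 4 or x = (-15 - sqrt(161)) / 4


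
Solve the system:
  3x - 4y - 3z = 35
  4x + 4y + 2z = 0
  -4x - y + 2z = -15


Using Cramer's rule. Expand each determinant along the first row.
D  = 3*[4*2 - 2*(-1)] - (-4)*[4*2 - 2*(-4)] + (-3)*[4*(-1) - 4*(-4)]
  = 3*(10) - (-4)*(16) + (-3)*(12) = 58
Dx = 35*[4*2 - 2*(-1)] - (-4)*[0*2 - 2*(-15)] + (-3)*[0*(-1) - 4*(-15)]
  = 35*(10) - (-4)*(30) + (-3)*(60) = 290
Dy = 3*[0*2 - 2*(-15)] - 35*[4*2 - 2*(-4)] + (-3)*[4*(-15) - 0*(-4)]
  = 3*(30) - 35*(16) + (-3)*(-60) = -290
Dz = 3*[4*(-15) - 0*(-1)] - (-4)*[4*(-15) - 0*(-4)] + 35*[4*(-1) - 4*(-4)]
  = 3*(-60) - (-4)*(-60) + 35*(12) = 0
x = Dx/D = 290/58 = 5, y = Dy/D = -290/58 = -5, z = Dz/D = 0/58 = 0
Check eq1: (3)(5) + (-4)(-5) + (-3)(0) = 35 = 35 ✓
Check eq2: (4)(5) + (4)(-5) + (2)(0) = 0 = 0 ✓
Check eq3: (-4)(5) + (-1)(-5) + (2)(0) = -15 = -15 ✓

x = 5, y = -5, z = 0


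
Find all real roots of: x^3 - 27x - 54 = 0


Let p(x) = x^3 - 27x - 54. By the rational root theorem (leading coefficient 1), any rational root is an integer divisor of 54: try ±1, ±2, ... in turn.
Test x = 1: value = -80 ≠ 0.
Test x = -1: value = -28 ≠ 0.
Test x = 2: value = -100 ≠ 0.
Test x = -2: value = -8 ≠ 0.
Test x = 3: value = -108 ≠ 0.
Test x = -3: value = 0 ✓, so (x + 3) is a factor.
Synthetic division by (x + 3): bring down 1; 1(-3) + 0 = -3; (-3)(-3) - 27 = -18; (-18)(-3) - 54 = 0 → quotient x^2 - 3x - 18, remainder 0.
Solve the quadratic x^2 - 3x - 18 = 0: discriminant = (-3)^2 - 4(1)(-18) = 9 + 72 = 81.
sqrt(81) = 9, so x = (3 ± 9)/2: x = 6 or x = -3.

x = -3 (multiplicity 2), x = 6


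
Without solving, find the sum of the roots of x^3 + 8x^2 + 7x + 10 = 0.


By Vieta's formulas for x^3 + bx^2 + cx + d = 0:
  r1 + r2 + r3 = -b/a = -8
  r1*r2 + r1*r3 + r2*r3 = c/a = 7
  r1*r2*r3 = -d/a = -10


Sum = -8


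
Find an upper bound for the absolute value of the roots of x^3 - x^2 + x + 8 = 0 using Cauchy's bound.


Cauchy's bound: all roots r satisfy |r| <= 1 + max(|a_i/a_n|) for i = 0,...,n-1
where a_n is the leading coefficient.

Coefficients: [1, -1, 1, 8]
Leading coefficient a_n = 1
Ratios |a_i/a_n|: 1, 1, 8
Maximum ratio: 8
Cauchy's bound: |r| <= 1 + 8 = 9

Upper bound = 9


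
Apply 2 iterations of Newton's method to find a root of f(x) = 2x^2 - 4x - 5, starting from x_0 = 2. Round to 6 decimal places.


Newton's method: x_(n+1) = x_n - f(x_n)/f'(x_n)
f(x) = 2x^2 - 4x - 5
f'(x) = 4x - 4

Iteration 1:
  f(2.000000) = -5.000000
  f'(2.000000) = 4.000000
  x_1 = 2.000000 - (-5.000000)/(4.000000) = 3.250000

Iteration 2:
  f(3.250000) = 3.125000
  f'(3.250000) = 9.000000
  x_2 = 3.250000 - (3.125000)/(9.000000) = 2.902778

x_2 = 2.902778


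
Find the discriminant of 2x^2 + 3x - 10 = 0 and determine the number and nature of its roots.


For ax^2 + bx + c = 0, discriminant D = b^2 - 4ac
Here a = 2, b = 3, c = -10
D = (3)^2 - 4(2)(-10) = 9 + 80 = 89

D = 89 > 0 but not a perfect square
The equation has 2 distinct real irrational roots.

Discriminant = 89, 2 distinct real irrational roots


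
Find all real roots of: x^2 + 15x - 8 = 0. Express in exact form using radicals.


Using the quadratic formula: x = (-b ± sqrt(b^2 - 4ac)) / (2a)
Here a = 1, b = 15, c = -8
Discriminant = b^2 - 4ac = 15^2 - 4(1)(-8) = 225 + 32 = 257
Since discriminant = 257 > 0, there are two real roots.
x = (-15 ± sqrt(257)) / 2
Numerically: x ≈ 0.5156 or x ≈ -15.5156

x = (-15 + sqrt(257)) / 2 or x = (-15 - sqrt(257)) / 2


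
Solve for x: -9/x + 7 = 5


Subtract 7 from both sides: -9/x = -2
Multiply both sides by x: -9 = -2 * x
Divide by -2: x = 9/2

x = 9/2


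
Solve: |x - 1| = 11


An absolute value equation |expr| = 11 gives two cases:
Case 1: x - 1 = 11
  x = 12, so x = 12
Case 2: x - 1 = -11
  x = -10, so x = -10

x = -10, x = 12


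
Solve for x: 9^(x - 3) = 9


Express both sides with the same base.
9 = 9^1
Since the bases match, equate exponents: x - 3 = 1
So x = 1 - (-3) = 4

x = 4


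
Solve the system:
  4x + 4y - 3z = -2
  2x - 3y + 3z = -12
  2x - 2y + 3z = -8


Using Cramer's rule. Expand each determinant along the first row.
D  = 4*[(-3)*3 - 3*(-2)] - 4*[2*3 - 3*2] + (-3)*[2*(-2) - (-3)*2]
  = 4*(-3) - 4*(0) + (-3)*(2) = -18
Dx = (-2)*[(-3)*3 - 3*(-2)] - 4*[(-12)*3 - 3*(-8)] + (-3)*[(-12)*(-2) - (-3)*(-8)]
  = (-2)*(-3) - 4*(-12) + (-3)*(0) = 54
Dy = 4*[(-12)*3 - 3*(-8)] - (-2)*[2*3 - 3*2] + (-3)*[2*(-8) - (-12)*2]
  = 4*(-12) - (-2)*(0) + (-3)*(8) = -72
Dz = 4*[(-3)*(-8) - (-12)*(-2)] - 4*[2*(-8) - (-12)*2] + (-2)*[2*(-2) - (-3)*2]
  = 4*(0) - 4*(8) + (-2)*(2) = -36
x = Dx/D = 54/-18 = -3, y = Dy/D = -72/-18 = 4, z = Dz/D = -36/-18 = 2
Check eq1: (4)(-3) + (4)(4) + (-3)(2) = -2 = -2 ✓
Check eq2: (2)(-3) + (-3)(4) + (3)(2) = -12 = -12 ✓
Check eq3: (2)(-3) + (-2)(4) + (3)(2) = -8 = -8 ✓

x = -3, y = 4, z = 2
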